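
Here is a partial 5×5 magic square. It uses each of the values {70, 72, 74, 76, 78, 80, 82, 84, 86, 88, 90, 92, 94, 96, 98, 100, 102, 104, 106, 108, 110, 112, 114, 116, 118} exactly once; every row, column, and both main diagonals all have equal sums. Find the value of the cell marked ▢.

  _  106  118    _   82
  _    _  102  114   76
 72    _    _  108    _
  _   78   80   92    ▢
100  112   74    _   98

104

The 25 entries sum to 2350, so each line sums to 2350/5 = 470.
From row 5, 470 − (100 + 112 + 74 + 98) gives (5,4) = 86.
Column 3 must total 470; the given cells sum to 374, so (3,3) = 96.
Using column 4: 114 + 108 + 92 + 86 + ? → (1,4) = 470 − 400 = 70.
The remaining cell in row 1 is (1,1) = 470 − 376 = 94.
Using main diagonal: 94 + 96 + 92 + 98 + ? → (2,2) = 470 − 380 = 90.
Using row 2: 90 + 102 + 114 + 76 + ? → (2,1) = 470 − 382 = 88.
Column 1: 94 + 88 + 72 + 100 + ? = 470, so (4,1) = 116.
The remaining cell in column 2 is (3,2) = 470 − 386 = 84.
Row 3: 72 + 84 + 96 + 108 + ? = 470, so (3,5) = 110.
From row 4, 470 − (116 + 78 + 80 + 92) gives (4,5) = 104.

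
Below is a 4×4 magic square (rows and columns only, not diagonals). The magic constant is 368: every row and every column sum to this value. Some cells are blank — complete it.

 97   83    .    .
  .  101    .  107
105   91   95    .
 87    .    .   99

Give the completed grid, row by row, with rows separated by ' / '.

97 83 103 85 / 79 101 81 107 / 105 91 95 77 / 87 93 89 99

Using row 3: 105 + 91 + 95 + ? → (3,4) = 368 − 291 = 77.
Column 1 needs 368; the known cells sum to 289, so (2,1) = 79.
The remaining cell in column 2 is (4,2) = 368 − 275 = 93.
Column 4 must total 368; the given cells sum to 283, so (1,4) = 85.
Row 1 must total 368; the given cells sum to 265, so (1,3) = 103.
From row 2, 368 − (79 + 101 + 107) gives (2,3) = 81.
From row 4, 368 − (87 + 93 + 99) gives (4,3) = 89.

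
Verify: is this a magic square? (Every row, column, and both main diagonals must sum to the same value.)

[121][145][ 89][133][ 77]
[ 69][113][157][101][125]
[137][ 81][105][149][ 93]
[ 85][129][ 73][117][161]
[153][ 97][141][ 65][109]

Row 1: 121 + 145 + 89 + 133 + 77 = 565.
Row 2: 69 + 113 + 157 + 101 + 125 = 565.
Row 3: 137 + 81 + 105 + 149 + 93 = 565.
Row 4: 85 + 129 + 73 + 117 + 161 = 565.
Row 5: 153 + 97 + 141 + 65 + 109 = 565.
Column 1: 121 + 69 + 137 + 85 + 153 = 565.
Column 2: 145 + 113 + 81 + 129 + 97 = 565.
Column 3: 89 + 157 + 105 + 73 + 141 = 565.
Column 4: 133 + 101 + 149 + 117 + 65 = 565.
Column 5: 77 + 125 + 93 + 161 + 109 = 565.
Main diagonal: 121 + 113 + 105 + 117 + 109 = 565.
Anti-diagonal: 77 + 101 + 105 + 129 + 153 = 565.
All lines sum to 565.

Yes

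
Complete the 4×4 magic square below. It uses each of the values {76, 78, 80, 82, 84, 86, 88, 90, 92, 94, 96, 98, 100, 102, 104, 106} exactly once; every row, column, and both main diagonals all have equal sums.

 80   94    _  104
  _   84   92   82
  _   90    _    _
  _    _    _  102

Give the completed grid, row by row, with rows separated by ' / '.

The 16 entries sum to 1456, so each line sums to 1456/4 = 364.
From row 1, 364 − (80 + 94 + 104) gives (1,3) = 86.
Row 2 must total 364; the given cells sum to 258, so (2,1) = 106.
Column 2: 94 + 84 + 90 + ? = 364, so (4,2) = 96.
Column 4: 104 + 82 + 102 + ? = 364, so (3,4) = 76.
Main diagonal must total 364; the given cells sum to 266, so (3,3) = 98.
Anti-diagonal must total 364; the given cells sum to 286, so (4,1) = 78.
Row 3 must total 364; the given cells sum to 264, so (3,1) = 100.
Row 4 must total 364; the given cells sum to 276, so (4,3) = 88.

80 94 86 104 / 106 84 92 82 / 100 90 98 76 / 78 96 88 102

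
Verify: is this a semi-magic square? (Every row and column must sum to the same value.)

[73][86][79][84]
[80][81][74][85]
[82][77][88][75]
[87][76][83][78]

Row 1: 73 + 86 + 79 + 84 = 322.
Row 2: 80 + 81 + 74 + 85 = 320.
Row 3: 82 + 77 + 88 + 75 = 322.
Row 4: 87 + 76 + 83 + 78 = 324.
Column 1: 73 + 80 + 82 + 87 = 322.
Column 2: 86 + 81 + 77 + 76 = 320.
Column 3: 79 + 74 + 88 + 83 = 324.
Column 4: 84 + 85 + 75 + 78 = 322.

No — row 2 sums to 320 but row 1 sums to 322.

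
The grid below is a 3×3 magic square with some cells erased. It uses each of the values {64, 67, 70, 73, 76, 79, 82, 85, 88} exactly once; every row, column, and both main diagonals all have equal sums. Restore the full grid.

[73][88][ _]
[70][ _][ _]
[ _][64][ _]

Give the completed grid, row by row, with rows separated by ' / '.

73 88 67 / 70 76 82 / 85 64 79

The 9 entries sum to 684, so each line sums to 684/3 = 228.
Row 1 must total 228; the given cells sum to 161, so (1,3) = 67.
Column 1 must total 228; the given cells sum to 143, so (3,1) = 85.
Using column 2: 88 + 64 + ? → (2,2) = 228 − 152 = 76.
The remaining cell in main diagonal is (3,3) = 228 − 149 = 79.
The remaining cell in row 2 is (2,3) = 228 − 146 = 82.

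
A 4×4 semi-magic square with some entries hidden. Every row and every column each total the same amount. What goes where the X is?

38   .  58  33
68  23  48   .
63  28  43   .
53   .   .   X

18

Column 1 is complete and sums to 222; that is the magic constant.
Using row 1: 38 + 58 + 33 + ? → (1,2) = 222 − 129 = 93.
From row 2, 222 − (68 + 23 + 48) gives (2,4) = 83.
Row 3 must total 222; the given cells sum to 134, so (3,4) = 88.
Column 2: 93 + 23 + 28 + ? = 222, so (4,2) = 78.
Column 3: 58 + 48 + 43 + ? = 222, so (4,3) = 73.
Column 4: 33 + 83 + 88 + ? = 222, so (4,4) = 18.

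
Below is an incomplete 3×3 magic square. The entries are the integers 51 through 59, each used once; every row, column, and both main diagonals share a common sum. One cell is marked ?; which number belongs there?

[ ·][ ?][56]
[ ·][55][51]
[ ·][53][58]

57

The entries are 51 through 59, which sum to 495, so each line sums to 495/3 = 165.
Row 2: 55 + 51 + ? = 165, so (2,1) = 59.
Row 3 must total 165; the given cells sum to 111, so (3,1) = 54.
From column 1, 165 − (59 + 54) gives (1,1) = 52.
The remaining cell in column 2 is (1,2) = 165 − 108 = 57.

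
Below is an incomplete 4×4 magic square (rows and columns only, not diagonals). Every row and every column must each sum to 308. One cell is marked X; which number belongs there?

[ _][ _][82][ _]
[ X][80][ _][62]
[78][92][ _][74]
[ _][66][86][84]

Row 3: 78 + 92 + 74 + ? = 308, so (3,3) = 64.
The remaining cell in row 4 is (4,1) = 308 − 236 = 72.
Column 2: 80 + 92 + 66 + ? = 308, so (1,2) = 70.
Using column 3: 82 + 64 + 86 + ? → (2,3) = 308 − 232 = 76.
Using column 4: 62 + 74 + 84 + ? → (1,4) = 308 − 220 = 88.
From row 1, 308 − (70 + 82 + 88) gives (1,1) = 68.
Using row 2: 80 + 76 + 62 + ? → (2,1) = 308 − 218 = 90.

90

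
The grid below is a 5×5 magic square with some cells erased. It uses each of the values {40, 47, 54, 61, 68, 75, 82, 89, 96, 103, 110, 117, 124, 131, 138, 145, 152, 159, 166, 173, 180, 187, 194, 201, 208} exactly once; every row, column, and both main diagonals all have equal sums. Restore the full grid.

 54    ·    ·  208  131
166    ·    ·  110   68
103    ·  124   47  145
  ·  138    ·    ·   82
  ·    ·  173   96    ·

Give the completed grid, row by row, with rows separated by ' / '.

54 152 75 208 131 / 166 89 187 110 68 / 103 201 124 47 145 / 180 138 61 159 82 / 117 40 173 96 194

The 25 entries sum to 3100, so each line sums to 3100/5 = 620.
From row 3, 620 − (103 + 124 + 47 + 145) gives (3,2) = 201.
Column 4: 208 + 110 + 47 + 96 + ? = 620, so (4,4) = 159.
Using column 5: 131 + 68 + 145 + 82 + ? → (5,5) = 620 − 426 = 194.
Main diagonal needs 620; the known cells sum to 531, so (2,2) = 89.
Using anti-diagonal: 131 + 110 + 124 + 138 + ? → (5,1) = 620 − 503 = 117.
From row 2, 620 − (166 + 89 + 110 + 68) gives (2,3) = 187.
Row 5 needs 620; the known cells sum to 580, so (5,2) = 40.
Column 1: 54 + 166 + 103 + 117 + ? = 620, so (4,1) = 180.
Using column 2: 89 + 201 + 138 + 40 + ? → (1,2) = 620 − 468 = 152.
Row 1 needs 620; the known cells sum to 545, so (1,3) = 75.
From row 4, 620 − (180 + 138 + 159 + 82) gives (4,3) = 61.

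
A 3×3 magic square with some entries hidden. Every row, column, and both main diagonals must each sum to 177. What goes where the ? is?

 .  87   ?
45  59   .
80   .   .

38

Row 2 must total 177; the given cells sum to 104, so (2,3) = 73.
Using column 1: 45 + 80 + ? → (1,1) = 177 − 125 = 52.
The remaining cell in column 2 is (3,2) = 177 − 146 = 31.
From main diagonal, 177 − (52 + 59) gives (3,3) = 66.
Anti-diagonal needs 177; the known cells sum to 139, so (1,3) = 38.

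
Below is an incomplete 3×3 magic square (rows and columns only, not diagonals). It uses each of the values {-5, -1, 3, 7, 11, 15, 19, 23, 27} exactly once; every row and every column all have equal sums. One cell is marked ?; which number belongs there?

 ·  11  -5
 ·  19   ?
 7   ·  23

The 9 entries sum to 99, so each line sums to 99/3 = 33.
Row 1: 11 + (-5) + ? = 33, so (1,1) = 27.
Row 3: 7 + 23 + ? = 33, so (3,2) = 3.
Column 1 must total 33; the given cells sum to 34, so (2,1) = -1.
Column 3 must total 33; the given cells sum to 18, so (2,3) = 15.

15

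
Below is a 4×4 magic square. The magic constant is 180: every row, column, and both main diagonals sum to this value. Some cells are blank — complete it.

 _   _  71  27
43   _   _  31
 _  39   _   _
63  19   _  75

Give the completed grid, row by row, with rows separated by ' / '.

15 67 71 27 / 43 55 51 31 / 59 39 35 47 / 63 19 23 75

Row 4 must total 180; the given cells sum to 157, so (4,3) = 23.
Column 4 must total 180; the given cells sum to 133, so (3,4) = 47.
Anti-diagonal must total 180; the given cells sum to 129, so (2,3) = 51.
From row 2, 180 − (43 + 51 + 31) gives (2,2) = 55.
Column 2: 55 + 39 + 19 + ? = 180, so (1,2) = 67.
Column 3: 71 + 51 + 23 + ? = 180, so (3,3) = 35.
Main diagonal needs 180; the known cells sum to 165, so (1,1) = 15.
From row 3, 180 − (39 + 35 + 47) gives (3,1) = 59.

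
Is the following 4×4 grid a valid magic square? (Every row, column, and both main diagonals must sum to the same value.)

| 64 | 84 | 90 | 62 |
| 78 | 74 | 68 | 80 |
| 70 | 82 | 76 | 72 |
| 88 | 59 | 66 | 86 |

Row 1: 64 + 84 + 90 + 62 = 300.
Row 2: 78 + 74 + 68 + 80 = 300.
Row 3: 70 + 82 + 76 + 72 = 300.
Row 4: 88 + 59 + 66 + 86 = 299.
Column 1: 64 + 78 + 70 + 88 = 300.
Column 2: 84 + 74 + 82 + 59 = 299.
Column 3: 90 + 68 + 76 + 66 = 300.
Column 4: 62 + 80 + 72 + 86 = 300.
Main diagonal: 64 + 74 + 76 + 86 = 300.
Anti-diagonal: 62 + 68 + 82 + 88 = 300.

No — column 2 sums to 299 but row 3 sums to 300.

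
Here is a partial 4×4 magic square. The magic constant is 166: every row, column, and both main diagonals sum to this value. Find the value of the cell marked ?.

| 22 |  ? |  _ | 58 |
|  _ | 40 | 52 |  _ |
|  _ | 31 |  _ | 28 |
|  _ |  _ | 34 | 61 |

49

Column 4: 58 + 28 + 61 + ? = 166, so (2,4) = 19.
The remaining cell in main diagonal is (3,3) = 166 − 123 = 43.
Anti-diagonal must total 166; the given cells sum to 141, so (4,1) = 25.
Row 2: 40 + 52 + 19 + ? = 166, so (2,1) = 55.
Row 3 must total 166; the given cells sum to 102, so (3,1) = 64.
Using row 4: 25 + 34 + 61 + ? → (4,2) = 166 − 120 = 46.
Column 2: 40 + 31 + 46 + ? = 166, so (1,2) = 49.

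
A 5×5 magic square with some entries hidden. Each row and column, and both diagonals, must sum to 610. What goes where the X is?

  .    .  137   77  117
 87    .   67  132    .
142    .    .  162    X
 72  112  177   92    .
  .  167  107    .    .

102

Row 4 needs 610; the known cells sum to 453, so (4,5) = 157.
Using column 3: 137 + 67 + 177 + 107 + ? → (3,3) = 610 − 488 = 122.
Column 4: 77 + 132 + 162 + 92 + ? = 610, so (5,4) = 147.
Anti-diagonal must total 610; the given cells sum to 483, so (5,1) = 127.
From row 5, 610 − (127 + 167 + 107 + 147) gives (5,5) = 62.
Column 1 needs 610; the known cells sum to 428, so (1,1) = 182.
Main diagonal needs 610; the known cells sum to 458, so (2,2) = 152.
Using row 1: 182 + 137 + 77 + 117 + ? → (1,2) = 610 − 513 = 97.
From row 2, 610 − (87 + 152 + 67 + 132) gives (2,5) = 172.
Column 2: 97 + 152 + 112 + 167 + ? = 610, so (3,2) = 82.
Column 5 must total 610; the given cells sum to 508, so (3,5) = 102.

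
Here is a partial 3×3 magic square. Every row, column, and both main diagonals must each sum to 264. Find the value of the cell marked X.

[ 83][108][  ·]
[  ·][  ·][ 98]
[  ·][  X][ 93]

Row 1: 83 + 108 + ? = 264, so (1,3) = 73.
Main diagonal needs 264; the known cells sum to 176, so (2,2) = 88.
Anti-diagonal needs 264; the known cells sum to 161, so (3,1) = 103.
Using row 2: 88 + 98 + ? → (2,1) = 264 − 186 = 78.
Row 3 needs 264; the known cells sum to 196, so (3,2) = 68.

68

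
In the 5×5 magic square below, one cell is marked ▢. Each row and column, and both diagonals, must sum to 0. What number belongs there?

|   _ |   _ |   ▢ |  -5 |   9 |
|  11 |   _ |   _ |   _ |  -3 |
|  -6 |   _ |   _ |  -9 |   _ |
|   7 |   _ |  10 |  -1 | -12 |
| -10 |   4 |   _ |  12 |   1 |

Row 4: 7 + 10 + (-1) + (-12) + ? = 0, so (4,2) = -4.
Row 5: -10 + 4 + 12 + 1 + ? = 0, so (5,3) = -7.
Column 1: 11 + (-6) + 7 + (-10) + ? = 0, so (1,1) = -2.
Using column 4: -5 + (-9) + (-1) + 12 + ? → (2,4) = 0 − (-3) = 3.
Column 5 needs 0; the known cells sum to -5, so (3,5) = 5.
From anti-diagonal, 0 − (9 + 3 + (-4) + (-10)) gives (3,3) = 2.
Row 3: -6 + 2 + (-9) + 5 + ? = 0, so (3,2) = 8.
From main diagonal, 0 − (-2 + 2 + (-1) + 1) gives (2,2) = 0.
The remaining cell in row 2 is (2,3) = 0 − 11 = -11.
From column 2, 0 − (0 + 8 + (-4) + 4) gives (1,2) = -8.
Using column 3: -11 + 2 + 10 + (-7) + ? → (1,3) = 0 − (-6) = 6.

6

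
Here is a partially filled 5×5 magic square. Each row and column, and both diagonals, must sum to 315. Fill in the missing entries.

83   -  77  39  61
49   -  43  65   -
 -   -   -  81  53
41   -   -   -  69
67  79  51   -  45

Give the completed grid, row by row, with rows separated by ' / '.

Row 1 must total 315; the given cells sum to 260, so (1,2) = 55.
Row 5 needs 315; the known cells sum to 242, so (5,4) = 73.
The remaining cell in column 1 is (3,1) = 315 − 240 = 75.
Column 4: 39 + 65 + 81 + 73 + ? = 315, so (4,4) = 57.
Column 5 must total 315; the given cells sum to 228, so (2,5) = 87.
From row 2, 315 − (49 + 43 + 65 + 87) gives (2,2) = 71.
The remaining cell in main diagonal is (3,3) = 315 − 256 = 59.
Using anti-diagonal: 61 + 65 + 59 + 67 + ? → (4,2) = 315 − 252 = 63.
Row 3 must total 315; the given cells sum to 268, so (3,2) = 47.
Row 4: 41 + 63 + 57 + 69 + ? = 315, so (4,3) = 85.

83 55 77 39 61 / 49 71 43 65 87 / 75 47 59 81 53 / 41 63 85 57 69 / 67 79 51 73 45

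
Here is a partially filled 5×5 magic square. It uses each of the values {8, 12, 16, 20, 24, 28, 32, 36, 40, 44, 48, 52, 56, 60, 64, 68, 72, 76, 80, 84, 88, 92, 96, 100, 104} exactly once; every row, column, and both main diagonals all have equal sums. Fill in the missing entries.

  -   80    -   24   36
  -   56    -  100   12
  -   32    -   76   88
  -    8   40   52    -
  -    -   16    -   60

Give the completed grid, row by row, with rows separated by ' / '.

The 25 entries sum to 1400, so each line sums to 1400/5 = 280.
Column 2: 80 + 56 + 32 + 8 + ? = 280, so (5,2) = 104.
Column 4 needs 280; the known cells sum to 252, so (5,4) = 28.
From column 5, 280 − (36 + 12 + 88 + 60) gives (4,5) = 84.
Using row 4: 8 + 40 + 52 + 84 + ? → (4,1) = 280 − 184 = 96.
From row 5, 280 − (104 + 16 + 28 + 60) gives (5,1) = 72.
Anti-diagonal needs 280; the known cells sum to 216, so (3,3) = 64.
Row 3: 32 + 64 + 76 + 88 + ? = 280, so (3,1) = 20.
Using main diagonal: 56 + 64 + 52 + 60 + ? → (1,1) = 280 − 232 = 48.
Row 1 must total 280; the given cells sum to 188, so (1,3) = 92.
Column 1 must total 280; the given cells sum to 236, so (2,1) = 44.
Using column 3: 92 + 64 + 40 + 16 + ? → (2,3) = 280 − 212 = 68.

48 80 92 24 36 / 44 56 68 100 12 / 20 32 64 76 88 / 96 8 40 52 84 / 72 104 16 28 60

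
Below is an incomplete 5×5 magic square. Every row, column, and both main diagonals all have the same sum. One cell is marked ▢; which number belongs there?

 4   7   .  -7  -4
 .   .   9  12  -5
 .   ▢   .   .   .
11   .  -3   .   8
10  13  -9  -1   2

0

Row 5 is complete and sums to 15; that is the magic constant.
The remaining cell in row 1 is (1,3) = 15 − 0 = 15.
Column 3 needs 15; the known cells sum to 12, so (3,3) = 3.
Using column 5: -4 + (-5) + 8 + 2 + ? → (3,5) = 15 − 1 = 14.
The remaining cell in anti-diagonal is (4,2) = 15 − 21 = -6.
Row 4: 11 + (-6) + (-3) + 8 + ? = 15, so (4,4) = 5.
The remaining cell in column 4 is (3,4) = 15 − 9 = 6.
The remaining cell in main diagonal is (2,2) = 15 − 14 = 1.
Row 2 needs 15; the known cells sum to 17, so (2,1) = -2.
Column 1 needs 15; the known cells sum to 23, so (3,1) = -8.
Using column 2: 7 + 1 + (-6) + 13 + ? → (3,2) = 15 − 15 = 0.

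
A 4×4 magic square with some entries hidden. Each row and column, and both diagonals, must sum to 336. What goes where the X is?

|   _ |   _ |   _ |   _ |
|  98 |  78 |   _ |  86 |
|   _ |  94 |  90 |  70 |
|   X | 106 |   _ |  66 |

Row 2 must total 336; the given cells sum to 262, so (2,3) = 74.
Row 3 needs 336; the known cells sum to 254, so (3,1) = 82.
Using column 2: 78 + 94 + 106 + ? → (1,2) = 336 − 278 = 58.
From column 4, 336 − (86 + 70 + 66) gives (1,4) = 114.
Using main diagonal: 78 + 90 + 66 + ? → (1,1) = 336 − 234 = 102.
The remaining cell in anti-diagonal is (4,1) = 336 − 282 = 54.

54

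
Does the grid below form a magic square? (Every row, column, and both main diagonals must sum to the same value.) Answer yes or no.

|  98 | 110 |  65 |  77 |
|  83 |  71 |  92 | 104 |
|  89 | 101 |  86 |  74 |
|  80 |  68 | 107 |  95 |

Yes

Row 1: 98 + 110 + 65 + 77 = 350.
Row 2: 83 + 71 + 92 + 104 = 350.
Row 3: 89 + 101 + 86 + 74 = 350.
Row 4: 80 + 68 + 107 + 95 = 350.
Column 1: 98 + 83 + 89 + 80 = 350.
Column 2: 110 + 71 + 101 + 68 = 350.
Column 3: 65 + 92 + 86 + 107 = 350.
Column 4: 77 + 104 + 74 + 95 = 350.
Main diagonal: 98 + 71 + 86 + 95 = 350.
Anti-diagonal: 77 + 92 + 101 + 80 = 350.
All lines sum to 350.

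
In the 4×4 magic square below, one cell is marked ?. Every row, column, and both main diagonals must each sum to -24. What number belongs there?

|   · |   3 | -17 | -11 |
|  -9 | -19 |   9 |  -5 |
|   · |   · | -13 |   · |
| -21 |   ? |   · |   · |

-7

Row 1: 3 + (-17) + (-11) + ? = -24, so (1,1) = 1.
From column 1, -24 − (1 + (-9) + (-21)) gives (3,1) = 5.
Using column 3: -17 + 9 + (-13) + ? → (4,3) = -24 − (-21) = -3.
From main diagonal, -24 − (1 + (-19) + (-13)) gives (4,4) = 7.
Anti-diagonal must total -24; the given cells sum to -23, so (3,2) = -1.
Using row 3: 5 + (-1) + (-13) + ? → (3,4) = -24 − (-9) = -15.
Row 4 must total -24; the given cells sum to -17, so (4,2) = -7.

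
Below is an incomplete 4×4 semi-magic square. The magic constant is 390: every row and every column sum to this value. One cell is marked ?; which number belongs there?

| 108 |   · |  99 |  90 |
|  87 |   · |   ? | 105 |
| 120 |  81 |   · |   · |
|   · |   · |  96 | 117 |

84

From row 1, 390 − (108 + 99 + 90) gives (1,2) = 93.
Using column 1: 108 + 87 + 120 + ? → (4,1) = 390 − 315 = 75.
The remaining cell in column 4 is (3,4) = 390 − 312 = 78.
Row 3 must total 390; the given cells sum to 279, so (3,3) = 111.
The remaining cell in row 4 is (4,2) = 390 − 288 = 102.
Column 2 must total 390; the given cells sum to 276, so (2,2) = 114.
The remaining cell in column 3 is (2,3) = 390 − 306 = 84.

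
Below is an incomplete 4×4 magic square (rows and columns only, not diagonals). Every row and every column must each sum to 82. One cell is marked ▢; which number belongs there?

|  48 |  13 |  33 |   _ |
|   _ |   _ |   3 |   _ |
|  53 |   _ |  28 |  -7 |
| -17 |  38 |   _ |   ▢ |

43

Row 1 needs 82; the known cells sum to 94, so (1,4) = -12.
Using row 3: 53 + 28 + (-7) + ? → (3,2) = 82 − 74 = 8.
The remaining cell in column 1 is (2,1) = 82 − 84 = -2.
From column 2, 82 − (13 + 8 + 38) gives (2,2) = 23.
Column 3: 33 + 3 + 28 + ? = 82, so (4,3) = 18.
From row 2, 82 − (-2 + 23 + 3) gives (2,4) = 58.
Using row 4: -17 + 38 + 18 + ? → (4,4) = 82 − 39 = 43.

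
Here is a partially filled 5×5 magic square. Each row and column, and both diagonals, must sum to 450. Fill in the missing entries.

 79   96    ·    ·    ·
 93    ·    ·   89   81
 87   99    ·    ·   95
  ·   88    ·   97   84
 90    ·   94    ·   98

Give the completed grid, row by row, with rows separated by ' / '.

The remaining cell in column 1 is (4,1) = 450 − 349 = 101.
The remaining cell in column 5 is (1,5) = 450 − 358 = 92.
The remaining cell in anti-diagonal is (3,3) = 450 − 359 = 91.
From row 3, 450 − (87 + 99 + 91 + 95) gives (3,4) = 78.
From row 4, 450 − (101 + 88 + 97 + 84) gives (4,3) = 80.
From main diagonal, 450 − (79 + 91 + 97 + 98) gives (2,2) = 85.
Row 2 needs 450; the known cells sum to 348, so (2,3) = 102.
From column 2, 450 − (96 + 85 + 99 + 88) gives (5,2) = 82.
Column 3 must total 450; the given cells sum to 367, so (1,3) = 83.
Row 1 needs 450; the known cells sum to 350, so (1,4) = 100.
From row 5, 450 − (90 + 82 + 94 + 98) gives (5,4) = 86.

79 96 83 100 92 / 93 85 102 89 81 / 87 99 91 78 95 / 101 88 80 97 84 / 90 82 94 86 98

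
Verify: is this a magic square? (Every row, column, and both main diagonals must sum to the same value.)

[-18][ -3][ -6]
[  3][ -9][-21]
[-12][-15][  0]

Row 1: -18 + (-3) + (-6) = -27.
Row 2: 3 + (-9) + (-21) = -27.
Row 3: -12 + (-15) + 0 = -27.
Column 1: -18 + 3 + (-12) = -27.
Column 2: -3 + (-9) + (-15) = -27.
Column 3: -6 + (-21) + 0 = -27.
Main diagonal: -18 + (-9) + 0 = -27.
Anti-diagonal: -6 + (-9) + (-12) = -27.
All lines sum to -27.

Yes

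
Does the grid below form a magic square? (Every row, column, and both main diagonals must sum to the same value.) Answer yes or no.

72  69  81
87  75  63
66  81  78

No — row 3 sums to 225 but anti-diagonal sums to 222.

Row 1: 72 + 69 + 81 = 222.
Row 2: 87 + 75 + 63 = 225.
Row 3: 66 + 81 + 78 = 225.
Column 1: 72 + 87 + 66 = 225.
Column 2: 69 + 75 + 81 = 225.
Column 3: 81 + 63 + 78 = 222.
Main diagonal: 72 + 75 + 78 = 225.
Anti-diagonal: 81 + 75 + 66 = 222.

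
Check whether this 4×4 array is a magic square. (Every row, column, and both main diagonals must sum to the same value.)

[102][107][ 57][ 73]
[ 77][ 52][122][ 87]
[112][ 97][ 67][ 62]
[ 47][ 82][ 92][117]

Row 1: 102 + 107 + 57 + 73 = 339.
Row 2: 77 + 52 + 122 + 87 = 338.
Row 3: 112 + 97 + 67 + 62 = 338.
Row 4: 47 + 82 + 92 + 117 = 338.
Column 1: 102 + 77 + 112 + 47 = 338.
Column 2: 107 + 52 + 97 + 82 = 338.
Column 3: 57 + 122 + 67 + 92 = 338.
Column 4: 73 + 87 + 62 + 117 = 339.
Main diagonal: 102 + 52 + 67 + 117 = 338.
Anti-diagonal: 73 + 122 + 97 + 47 = 339.

No — main diagonal sums to 338 but anti-diagonal sums to 339.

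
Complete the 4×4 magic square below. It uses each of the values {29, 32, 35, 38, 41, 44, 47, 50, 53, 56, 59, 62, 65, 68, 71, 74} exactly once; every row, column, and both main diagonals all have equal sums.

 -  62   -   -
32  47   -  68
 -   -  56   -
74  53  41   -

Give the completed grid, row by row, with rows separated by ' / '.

65 62 50 29 / 32 47 59 68 / 35 44 56 71 / 74 53 41 38

The 16 entries sum to 824, so each line sums to 824/4 = 206.
Row 2 needs 206; the known cells sum to 147, so (2,3) = 59.
Row 4 must total 206; the given cells sum to 168, so (4,4) = 38.
Column 2: 62 + 47 + 53 + ? = 206, so (3,2) = 44.
From column 3, 206 − (59 + 56 + 41) gives (1,3) = 50.
Main diagonal must total 206; the given cells sum to 141, so (1,1) = 65.
From anti-diagonal, 206 − (59 + 44 + 74) gives (1,4) = 29.
Column 1 must total 206; the given cells sum to 171, so (3,1) = 35.
The remaining cell in column 4 is (3,4) = 206 − 135 = 71.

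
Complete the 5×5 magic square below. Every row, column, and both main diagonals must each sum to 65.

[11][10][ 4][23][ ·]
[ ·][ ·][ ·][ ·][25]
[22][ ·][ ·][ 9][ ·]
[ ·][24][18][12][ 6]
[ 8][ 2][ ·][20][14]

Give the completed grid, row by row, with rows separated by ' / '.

11 10 4 23 17 / 19 13 7 1 25 / 22 16 15 9 3 / 5 24 18 12 6 / 8 2 21 20 14

Row 1 must total 65; the given cells sum to 48, so (1,5) = 17.
Using row 4: 24 + 18 + 12 + 6 + ? → (4,1) = 65 − 60 = 5.
Row 5 needs 65; the known cells sum to 44, so (5,3) = 21.
Column 1 must total 65; the given cells sum to 46, so (2,1) = 19.
From column 4, 65 − (23 + 9 + 12 + 20) gives (2,4) = 1.
Column 5 needs 65; the known cells sum to 62, so (3,5) = 3.
Anti-diagonal needs 65; the known cells sum to 50, so (3,3) = 15.
From row 3, 65 − (22 + 15 + 9 + 3) gives (3,2) = 16.
Using column 2: 10 + 16 + 24 + 2 + ? → (2,2) = 65 − 52 = 13.
Column 3: 4 + 15 + 18 + 21 + ? = 65, so (2,3) = 7.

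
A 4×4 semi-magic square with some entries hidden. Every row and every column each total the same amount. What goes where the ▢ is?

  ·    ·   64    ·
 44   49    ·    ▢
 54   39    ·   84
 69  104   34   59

94

Row 4 is complete and sums to 266; that is the magic constant.
Using row 3: 54 + 39 + 84 + ? → (3,3) = 266 − 177 = 89.
Column 1 needs 266; the known cells sum to 167, so (1,1) = 99.
From column 2, 266 − (49 + 39 + 104) gives (1,2) = 74.
Column 3: 64 + 89 + 34 + ? = 266, so (2,3) = 79.
From row 1, 266 − (99 + 74 + 64) gives (1,4) = 29.
Using row 2: 44 + 49 + 79 + ? → (2,4) = 266 − 172 = 94.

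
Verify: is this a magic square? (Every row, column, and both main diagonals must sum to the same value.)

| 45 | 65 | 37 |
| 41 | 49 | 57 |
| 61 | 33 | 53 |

Yes

Row 1: 45 + 65 + 37 = 147.
Row 2: 41 + 49 + 57 = 147.
Row 3: 61 + 33 + 53 = 147.
Column 1: 45 + 41 + 61 = 147.
Column 2: 65 + 49 + 33 = 147.
Column 3: 37 + 57 + 53 = 147.
Main diagonal: 45 + 49 + 53 = 147.
Anti-diagonal: 37 + 49 + 61 = 147.
All lines sum to 147.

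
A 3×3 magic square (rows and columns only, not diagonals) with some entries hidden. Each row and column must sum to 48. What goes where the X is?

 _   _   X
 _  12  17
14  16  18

The remaining cell in row 2 is (2,1) = 48 − 29 = 19.
Column 1: 19 + 14 + ? = 48, so (1,1) = 15.
The remaining cell in column 2 is (1,2) = 48 − 28 = 20.
The remaining cell in column 3 is (1,3) = 48 − 35 = 13.

13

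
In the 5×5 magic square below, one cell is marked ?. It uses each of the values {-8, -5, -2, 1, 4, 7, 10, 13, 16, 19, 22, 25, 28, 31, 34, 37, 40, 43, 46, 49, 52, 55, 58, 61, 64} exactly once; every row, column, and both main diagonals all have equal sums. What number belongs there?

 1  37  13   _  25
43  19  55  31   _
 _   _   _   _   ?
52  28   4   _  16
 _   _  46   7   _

49

The 25 entries sum to 700, so each line sums to 700/5 = 140.
Row 1 must total 140; the given cells sum to 76, so (1,4) = 64.
Row 2: 43 + 19 + 55 + 31 + ? = 140, so (2,5) = -8.
From row 4, 140 − (52 + 28 + 4 + 16) gives (4,4) = 40.
The remaining cell in column 3 is (3,3) = 140 − 118 = 22.
Column 4 must total 140; the given cells sum to 142, so (3,4) = -2.
Main diagonal: 1 + 19 + 22 + 40 + ? = 140, so (5,5) = 58.
The remaining cell in anti-diagonal is (5,1) = 140 − 106 = 34.
From row 5, 140 − (34 + 46 + 7 + 58) gives (5,2) = -5.
Column 1: 1 + 43 + 52 + 34 + ? = 140, so (3,1) = 10.
The remaining cell in column 2 is (3,2) = 140 − 79 = 61.
Using column 5: 25 + (-8) + 16 + 58 + ? → (3,5) = 140 − 91 = 49.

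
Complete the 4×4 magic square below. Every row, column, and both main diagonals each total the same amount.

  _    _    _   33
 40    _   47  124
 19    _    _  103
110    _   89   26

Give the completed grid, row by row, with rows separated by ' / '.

Column 4 is already complete: 33 + 124 + 103 + 26 = 286, so that is the magic constant.
Row 2 needs 286; the known cells sum to 211, so (2,2) = 75.
From row 4, 286 − (110 + 89 + 26) gives (4,2) = 61.
From column 1, 286 − (40 + 19 + 110) gives (1,1) = 117.
Main diagonal: 117 + 75 + 26 + ? = 286, so (3,3) = 68.
Anti-diagonal: 33 + 47 + 110 + ? = 286, so (3,2) = 96.
Column 2 needs 286; the known cells sum to 232, so (1,2) = 54.
From column 3, 286 − (47 + 68 + 89) gives (1,3) = 82.

117 54 82 33 / 40 75 47 124 / 19 96 68 103 / 110 61 89 26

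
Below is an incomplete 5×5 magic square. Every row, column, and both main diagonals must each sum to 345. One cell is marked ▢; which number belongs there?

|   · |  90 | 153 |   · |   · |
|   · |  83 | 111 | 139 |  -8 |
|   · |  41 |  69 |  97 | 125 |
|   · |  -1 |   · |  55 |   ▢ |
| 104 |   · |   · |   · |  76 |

118

The remaining cell in row 2 is (2,1) = 345 − 325 = 20.
Row 3 must total 345; the given cells sum to 332, so (3,1) = 13.
Column 2: 90 + 83 + 41 + (-1) + ? = 345, so (5,2) = 132.
Main diagonal needs 345; the known cells sum to 283, so (1,1) = 62.
Anti-diagonal: 139 + 69 + (-1) + 104 + ? = 345, so (1,5) = 34.
Row 1: 62 + 90 + 153 + 34 + ? = 345, so (1,4) = 6.
Column 1 must total 345; the given cells sum to 199, so (4,1) = 146.
Column 4 must total 345; the given cells sum to 297, so (5,4) = 48.
The remaining cell in column 5 is (4,5) = 345 − 227 = 118.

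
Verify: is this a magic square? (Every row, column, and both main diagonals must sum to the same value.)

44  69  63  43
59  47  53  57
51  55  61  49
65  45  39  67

Row 1: 44 + 69 + 63 + 43 = 219.
Row 2: 59 + 47 + 53 + 57 = 216.
Row 3: 51 + 55 + 61 + 49 = 216.
Row 4: 65 + 45 + 39 + 67 = 216.
Column 1: 44 + 59 + 51 + 65 = 219.
Column 2: 69 + 47 + 55 + 45 = 216.
Column 3: 63 + 53 + 61 + 39 = 216.
Column 4: 43 + 57 + 49 + 67 = 216.
Main diagonal: 44 + 47 + 61 + 67 = 219.
Anti-diagonal: 43 + 53 + 55 + 65 = 216.

No — row 1 sums to 219 but column 4 sums to 216.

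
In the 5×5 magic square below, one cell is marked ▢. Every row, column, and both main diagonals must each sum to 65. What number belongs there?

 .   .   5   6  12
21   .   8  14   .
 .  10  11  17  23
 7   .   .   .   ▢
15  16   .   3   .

Row 3 must total 65; the given cells sum to 61, so (3,1) = 4.
Column 1 must total 65; the given cells sum to 47, so (1,1) = 18.
Column 4 must total 65; the given cells sum to 40, so (4,4) = 25.
Using anti-diagonal: 12 + 14 + 11 + 15 + ? → (4,2) = 65 − 52 = 13.
From row 1, 65 − (18 + 5 + 6 + 12) gives (1,2) = 24.
The remaining cell in column 2 is (2,2) = 65 − 63 = 2.
Main diagonal needs 65; the known cells sum to 56, so (5,5) = 9.
Row 2 must total 65; the given cells sum to 45, so (2,5) = 20.
Row 5 needs 65; the known cells sum to 43, so (5,3) = 22.
The remaining cell in column 3 is (4,3) = 65 − 46 = 19.
From column 5, 65 − (12 + 20 + 23 + 9) gives (4,5) = 1.

1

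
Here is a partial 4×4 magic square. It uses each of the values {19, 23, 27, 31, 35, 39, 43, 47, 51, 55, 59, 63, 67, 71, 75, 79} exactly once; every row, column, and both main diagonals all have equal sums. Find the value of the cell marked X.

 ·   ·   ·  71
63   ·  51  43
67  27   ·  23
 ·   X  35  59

The 16 entries sum to 784, so each line sums to 784/4 = 196.
Using row 2: 63 + 51 + 43 + ? → (2,2) = 196 − 157 = 39.
Row 3 must total 196; the given cells sum to 117, so (3,3) = 79.
The remaining cell in column 3 is (1,3) = 196 − 165 = 31.
Using main diagonal: 39 + 79 + 59 + ? → (1,1) = 196 − 177 = 19.
Anti-diagonal: 71 + 51 + 27 + ? = 196, so (4,1) = 47.
Using row 1: 19 + 31 + 71 + ? → (1,2) = 196 − 121 = 75.
From row 4, 196 − (47 + 35 + 59) gives (4,2) = 55.

55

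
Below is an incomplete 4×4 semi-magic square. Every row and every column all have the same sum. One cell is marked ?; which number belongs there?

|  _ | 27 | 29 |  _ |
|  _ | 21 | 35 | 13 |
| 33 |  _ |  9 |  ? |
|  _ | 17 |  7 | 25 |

23

Column 3 is complete and sums to 80; that is the magic constant.
The remaining cell in row 2 is (2,1) = 80 − 69 = 11.
From row 4, 80 − (17 + 7 + 25) gives (4,1) = 31.
Using column 1: 11 + 33 + 31 + ? → (1,1) = 80 − 75 = 5.
Column 2: 27 + 21 + 17 + ? = 80, so (3,2) = 15.
Row 1 must total 80; the given cells sum to 61, so (1,4) = 19.
The remaining cell in row 3 is (3,4) = 80 − 57 = 23.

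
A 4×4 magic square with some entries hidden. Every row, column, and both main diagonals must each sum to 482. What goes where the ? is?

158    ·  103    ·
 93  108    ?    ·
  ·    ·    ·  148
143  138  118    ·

Using row 4: 143 + 138 + 118 + ? → (4,4) = 482 − 399 = 83.
Column 1: 158 + 93 + 143 + ? = 482, so (3,1) = 88.
From main diagonal, 482 − (158 + 108 + 83) gives (3,3) = 133.
Row 3 must total 482; the given cells sum to 369, so (3,2) = 113.
Column 2 must total 482; the given cells sum to 359, so (1,2) = 123.
From column 3, 482 − (103 + 133 + 118) gives (2,3) = 128.

128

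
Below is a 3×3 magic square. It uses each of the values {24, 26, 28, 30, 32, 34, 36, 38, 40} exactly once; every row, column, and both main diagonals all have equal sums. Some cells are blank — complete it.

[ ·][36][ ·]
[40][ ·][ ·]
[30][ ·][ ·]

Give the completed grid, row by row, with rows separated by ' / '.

26 36 34 / 40 32 24 / 30 28 38

The 9 entries sum to 288, so each line sums to 288/3 = 96.
Column 1: 40 + 30 + ? = 96, so (1,1) = 26.
Row 1 needs 96; the known cells sum to 62, so (1,3) = 34.
Using anti-diagonal: 34 + 30 + ? → (2,2) = 96 − 64 = 32.
Row 2 needs 96; the known cells sum to 72, so (2,3) = 24.
Column 2: 36 + 32 + ? = 96, so (3,2) = 28.
Column 3 needs 96; the known cells sum to 58, so (3,3) = 38.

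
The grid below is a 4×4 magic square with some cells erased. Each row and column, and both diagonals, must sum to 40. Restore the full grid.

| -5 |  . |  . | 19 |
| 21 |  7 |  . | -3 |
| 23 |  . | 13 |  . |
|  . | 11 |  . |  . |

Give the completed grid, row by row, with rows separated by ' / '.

-5 17 9 19 / 21 7 15 -3 / 23 5 13 -1 / 1 11 3 25

Using row 2: 21 + 7 + (-3) + ? → (2,3) = 40 − 25 = 15.
Column 1: -5 + 21 + 23 + ? = 40, so (4,1) = 1.
From main diagonal, 40 − (-5 + 7 + 13) gives (4,4) = 25.
From anti-diagonal, 40 − (19 + 15 + 1) gives (3,2) = 5.
Using row 3: 23 + 5 + 13 + ? → (3,4) = 40 − 41 = -1.
Using row 4: 1 + 11 + 25 + ? → (4,3) = 40 − 37 = 3.
Using column 2: 7 + 5 + 11 + ? → (1,2) = 40 − 23 = 17.
The remaining cell in column 3 is (1,3) = 40 − 31 = 9.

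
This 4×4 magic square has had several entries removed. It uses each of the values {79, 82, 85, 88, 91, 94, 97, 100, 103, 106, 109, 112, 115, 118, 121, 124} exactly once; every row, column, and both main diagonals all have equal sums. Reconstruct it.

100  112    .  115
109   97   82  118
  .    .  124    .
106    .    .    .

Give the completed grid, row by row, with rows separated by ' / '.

100 112 79 115 / 109 97 82 118 / 91 103 124 88 / 106 94 121 85

The 16 entries sum to 1624, so each line sums to 1624/4 = 406.
Row 1 needs 406; the known cells sum to 327, so (1,3) = 79.
Column 1 needs 406; the known cells sum to 315, so (3,1) = 91.
Column 3 must total 406; the given cells sum to 285, so (4,3) = 121.
Main diagonal needs 406; the known cells sum to 321, so (4,4) = 85.
The remaining cell in anti-diagonal is (3,2) = 406 − 303 = 103.
Row 3 must total 406; the given cells sum to 318, so (3,4) = 88.
The remaining cell in row 4 is (4,2) = 406 − 312 = 94.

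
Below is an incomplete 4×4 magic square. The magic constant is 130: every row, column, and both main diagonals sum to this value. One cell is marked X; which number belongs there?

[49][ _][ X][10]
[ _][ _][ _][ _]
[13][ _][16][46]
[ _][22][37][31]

52

Row 3 must total 130; the given cells sum to 75, so (3,2) = 55.
Using row 4: 22 + 37 + 31 + ? → (4,1) = 130 − 90 = 40.
From column 1, 130 − (49 + 13 + 40) gives (2,1) = 28.
Column 4: 10 + 46 + 31 + ? = 130, so (2,4) = 43.
The remaining cell in main diagonal is (2,2) = 130 − 96 = 34.
The remaining cell in anti-diagonal is (2,3) = 130 − 105 = 25.
From column 2, 130 − (34 + 55 + 22) gives (1,2) = 19.
Column 3: 25 + 16 + 37 + ? = 130, so (1,3) = 52.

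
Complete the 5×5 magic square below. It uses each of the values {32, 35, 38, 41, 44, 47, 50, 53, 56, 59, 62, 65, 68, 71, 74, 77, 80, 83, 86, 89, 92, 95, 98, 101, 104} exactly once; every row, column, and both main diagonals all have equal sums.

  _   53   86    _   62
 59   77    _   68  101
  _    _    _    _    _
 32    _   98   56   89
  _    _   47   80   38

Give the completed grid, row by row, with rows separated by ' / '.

95 53 86 44 62 / 59 77 35 68 101 / 83 41 74 92 50 / 32 65 98 56 89 / 71 104 47 80 38

The 25 entries sum to 1700, so each line sums to 1700/5 = 340.
Using row 2: 59 + 77 + 68 + 101 + ? → (2,3) = 340 − 305 = 35.
Row 4: 32 + 98 + 56 + 89 + ? = 340, so (4,2) = 65.
Column 3 needs 340; the known cells sum to 266, so (3,3) = 74.
Column 5 must total 340; the given cells sum to 290, so (3,5) = 50.
Main diagonal: 77 + 74 + 56 + 38 + ? = 340, so (1,1) = 95.
Anti-diagonal needs 340; the known cells sum to 269, so (5,1) = 71.
Row 1 must total 340; the given cells sum to 296, so (1,4) = 44.
Using row 5: 71 + 47 + 80 + 38 + ? → (5,2) = 340 − 236 = 104.
The remaining cell in column 1 is (3,1) = 340 − 257 = 83.
Column 2: 53 + 77 + 65 + 104 + ? = 340, so (3,2) = 41.
From column 4, 340 − (44 + 68 + 56 + 80) gives (3,4) = 92.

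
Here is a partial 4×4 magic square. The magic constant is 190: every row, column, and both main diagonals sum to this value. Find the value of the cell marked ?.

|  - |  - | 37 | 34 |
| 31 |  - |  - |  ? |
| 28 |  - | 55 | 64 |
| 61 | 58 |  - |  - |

67

From row 3, 190 − (28 + 55 + 64) gives (3,2) = 43.
Column 1: 31 + 28 + 61 + ? = 190, so (1,1) = 70.
From anti-diagonal, 190 − (34 + 43 + 61) gives (2,3) = 52.
From row 1, 190 − (70 + 37 + 34) gives (1,2) = 49.
Column 2 must total 190; the given cells sum to 150, so (2,2) = 40.
From column 3, 190 − (37 + 52 + 55) gives (4,3) = 46.
Main diagonal: 70 + 40 + 55 + ? = 190, so (4,4) = 25.
From row 2, 190 − (31 + 40 + 52) gives (2,4) = 67.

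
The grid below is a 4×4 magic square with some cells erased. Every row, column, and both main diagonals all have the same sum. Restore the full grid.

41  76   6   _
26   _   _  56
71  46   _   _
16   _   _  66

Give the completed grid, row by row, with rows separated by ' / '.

Column 1 is already complete: 41 + 26 + 71 + 16 = 154, so that is the magic constant.
Row 1: 41 + 76 + 6 + ? = 154, so (1,4) = 31.
From column 4, 154 − (31 + 56 + 66) gives (3,4) = 1.
Anti-diagonal: 31 + 46 + 16 + ? = 154, so (2,3) = 61.
From row 2, 154 − (26 + 61 + 56) gives (2,2) = 11.
Row 3 needs 154; the known cells sum to 118, so (3,3) = 36.
Column 2 must total 154; the given cells sum to 133, so (4,2) = 21.
Column 3 needs 154; the known cells sum to 103, so (4,3) = 51.

41 76 6 31 / 26 11 61 56 / 71 46 36 1 / 16 21 51 66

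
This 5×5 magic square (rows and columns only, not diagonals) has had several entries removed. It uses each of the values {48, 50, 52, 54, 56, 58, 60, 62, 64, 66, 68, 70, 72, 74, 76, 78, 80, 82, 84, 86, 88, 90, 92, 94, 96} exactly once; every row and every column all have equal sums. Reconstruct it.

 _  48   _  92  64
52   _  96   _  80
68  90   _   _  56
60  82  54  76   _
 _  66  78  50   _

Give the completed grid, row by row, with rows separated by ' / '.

86 48 70 92 64 / 52 74 96 58 80 / 68 90 62 84 56 / 60 82 54 76 88 / 94 66 78 50 72

The 25 entries sum to 1800, so each line sums to 1800/5 = 360.
The remaining cell in row 4 is (4,5) = 360 − 272 = 88.
Column 2 must total 360; the given cells sum to 286, so (2,2) = 74.
Using column 5: 64 + 80 + 56 + 88 + ? → (5,5) = 360 − 288 = 72.
Using row 2: 52 + 74 + 96 + 80 + ? → (2,4) = 360 − 302 = 58.
Using row 5: 66 + 78 + 50 + 72 + ? → (5,1) = 360 − 266 = 94.
Using column 1: 52 + 68 + 60 + 94 + ? → (1,1) = 360 − 274 = 86.
Using column 4: 92 + 58 + 76 + 50 + ? → (3,4) = 360 − 276 = 84.
Row 1 must total 360; the given cells sum to 290, so (1,3) = 70.
From row 3, 360 − (68 + 90 + 84 + 56) gives (3,3) = 62.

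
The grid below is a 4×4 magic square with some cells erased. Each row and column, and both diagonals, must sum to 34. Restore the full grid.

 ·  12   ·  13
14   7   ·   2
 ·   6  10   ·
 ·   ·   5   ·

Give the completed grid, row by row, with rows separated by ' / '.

1 12 8 13 / 14 7 11 2 / 15 6 10 3 / 4 9 5 16

Row 2 must total 34; the given cells sum to 23, so (2,3) = 11.
From column 2, 34 − (12 + 7 + 6) gives (4,2) = 9.
Column 3: 11 + 10 + 5 + ? = 34, so (1,3) = 8.
Anti-diagonal must total 34; the given cells sum to 30, so (4,1) = 4.
The remaining cell in row 1 is (1,1) = 34 − 33 = 1.
Using row 4: 4 + 9 + 5 + ? → (4,4) = 34 − 18 = 16.
Using column 1: 1 + 14 + 4 + ? → (3,1) = 34 − 19 = 15.
Column 4 must total 34; the given cells sum to 31, so (3,4) = 3.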